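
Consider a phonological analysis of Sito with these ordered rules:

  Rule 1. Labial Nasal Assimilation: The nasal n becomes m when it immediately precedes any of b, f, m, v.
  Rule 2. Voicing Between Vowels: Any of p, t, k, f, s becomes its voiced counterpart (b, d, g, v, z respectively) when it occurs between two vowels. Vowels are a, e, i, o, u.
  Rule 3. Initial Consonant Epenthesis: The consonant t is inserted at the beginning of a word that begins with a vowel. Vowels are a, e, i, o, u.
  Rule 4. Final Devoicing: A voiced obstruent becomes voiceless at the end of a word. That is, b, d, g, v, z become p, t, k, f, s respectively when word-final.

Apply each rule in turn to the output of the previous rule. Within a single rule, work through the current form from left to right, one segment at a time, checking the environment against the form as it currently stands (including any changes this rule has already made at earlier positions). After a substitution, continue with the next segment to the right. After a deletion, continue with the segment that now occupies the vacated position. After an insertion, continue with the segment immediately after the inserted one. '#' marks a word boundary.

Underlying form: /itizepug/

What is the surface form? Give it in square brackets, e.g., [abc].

[tidizebuk]

Rule 1 Labial Nasal Assimilation: no change — [itizepug]
Rule 2 Voicing Between Vowels: [itizepug] → [idizebug]
Rule 3 Initial Consonant Epenthesis: [idizebug] → [tidizebug]
Rule 4 Final Devoicing: [tidizebug] → [tidizebuk]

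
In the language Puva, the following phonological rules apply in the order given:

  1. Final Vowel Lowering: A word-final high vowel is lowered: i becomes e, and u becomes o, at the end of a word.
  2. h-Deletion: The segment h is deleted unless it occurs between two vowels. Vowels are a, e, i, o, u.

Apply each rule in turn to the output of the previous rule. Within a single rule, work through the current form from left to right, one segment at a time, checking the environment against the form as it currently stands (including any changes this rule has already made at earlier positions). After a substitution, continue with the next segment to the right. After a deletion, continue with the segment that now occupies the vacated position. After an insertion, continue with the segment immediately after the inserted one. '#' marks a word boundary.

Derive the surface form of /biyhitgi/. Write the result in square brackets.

[biyitge]

1 Final Vowel Lowering: [biyhitgi] → [biyhitge]
2 h-Deletion: [biyhitge] → [biyitge]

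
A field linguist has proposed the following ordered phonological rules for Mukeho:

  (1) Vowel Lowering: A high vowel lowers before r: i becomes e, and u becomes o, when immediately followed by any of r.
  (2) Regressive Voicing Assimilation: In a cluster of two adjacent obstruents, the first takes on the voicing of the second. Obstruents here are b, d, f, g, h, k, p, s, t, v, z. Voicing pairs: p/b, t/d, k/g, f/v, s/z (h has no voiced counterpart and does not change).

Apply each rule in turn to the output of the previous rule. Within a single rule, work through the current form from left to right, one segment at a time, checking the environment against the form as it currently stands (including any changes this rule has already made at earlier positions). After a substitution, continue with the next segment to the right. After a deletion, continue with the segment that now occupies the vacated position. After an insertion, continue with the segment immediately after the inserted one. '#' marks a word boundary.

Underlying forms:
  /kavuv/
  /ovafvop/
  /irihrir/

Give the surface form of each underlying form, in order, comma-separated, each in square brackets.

[kavuv], [ovavvop], [erihrer]

/kavuv/:
  (1) Vowel Lowering: no change — [kavuv]
  (2) Regressive Voicing Assimilation: no change — [kavuv]
/ovafvop/:
  (1) Vowel Lowering: no change — [ovafvop]
  (2) Regressive Voicing Assimilation: [ovafvop] → [ovavvop]
/irihrir/:
  (1) Vowel Lowering: [irihrir] → [erihrer]
  (2) Regressive Voicing Assimilation: no change — [erihrer]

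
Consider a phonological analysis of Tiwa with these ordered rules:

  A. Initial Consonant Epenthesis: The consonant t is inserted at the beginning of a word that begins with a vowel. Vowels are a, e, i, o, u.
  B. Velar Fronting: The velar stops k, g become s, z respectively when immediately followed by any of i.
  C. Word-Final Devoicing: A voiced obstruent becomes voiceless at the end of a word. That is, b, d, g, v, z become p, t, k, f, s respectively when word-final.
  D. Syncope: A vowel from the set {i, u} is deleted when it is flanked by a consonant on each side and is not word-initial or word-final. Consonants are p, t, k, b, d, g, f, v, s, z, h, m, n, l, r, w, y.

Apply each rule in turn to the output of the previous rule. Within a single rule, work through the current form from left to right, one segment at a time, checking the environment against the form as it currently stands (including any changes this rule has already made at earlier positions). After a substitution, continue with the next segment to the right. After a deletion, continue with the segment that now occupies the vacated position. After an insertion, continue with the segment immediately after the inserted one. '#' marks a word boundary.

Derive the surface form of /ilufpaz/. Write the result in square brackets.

[tlfpas]

A Initial Consonant Epenthesis: [ilufpaz] → [tilufpaz]
B Velar Fronting: no change — [tilufpaz]
C Word-Final Devoicing: [tilufpaz] → [tilufpas]
D Syncope: [tilufpas] → [tlfpas]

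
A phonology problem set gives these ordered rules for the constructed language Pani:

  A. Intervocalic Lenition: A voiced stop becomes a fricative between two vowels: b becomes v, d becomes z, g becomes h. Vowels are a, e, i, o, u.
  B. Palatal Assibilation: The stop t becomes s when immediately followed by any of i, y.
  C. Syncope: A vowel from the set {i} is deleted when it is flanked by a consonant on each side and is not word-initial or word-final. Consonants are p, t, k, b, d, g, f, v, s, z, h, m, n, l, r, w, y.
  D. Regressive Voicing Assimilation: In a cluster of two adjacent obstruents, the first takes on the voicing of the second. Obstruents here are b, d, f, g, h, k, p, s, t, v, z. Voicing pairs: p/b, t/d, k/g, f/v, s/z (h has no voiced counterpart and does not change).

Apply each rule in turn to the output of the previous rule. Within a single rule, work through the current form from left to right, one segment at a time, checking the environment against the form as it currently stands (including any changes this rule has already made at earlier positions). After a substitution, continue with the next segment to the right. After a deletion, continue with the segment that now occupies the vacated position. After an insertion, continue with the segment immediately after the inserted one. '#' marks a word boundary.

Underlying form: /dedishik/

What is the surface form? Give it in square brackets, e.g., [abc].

A Intervocalic Lenition: [dedishik] → [dezishik]
B Palatal Assibilation: no change — [dezishik]
C Syncope: [dezishik] → [dezshk]
D Regressive Voicing Assimilation: [dezshk] → [desshk]

[desshk]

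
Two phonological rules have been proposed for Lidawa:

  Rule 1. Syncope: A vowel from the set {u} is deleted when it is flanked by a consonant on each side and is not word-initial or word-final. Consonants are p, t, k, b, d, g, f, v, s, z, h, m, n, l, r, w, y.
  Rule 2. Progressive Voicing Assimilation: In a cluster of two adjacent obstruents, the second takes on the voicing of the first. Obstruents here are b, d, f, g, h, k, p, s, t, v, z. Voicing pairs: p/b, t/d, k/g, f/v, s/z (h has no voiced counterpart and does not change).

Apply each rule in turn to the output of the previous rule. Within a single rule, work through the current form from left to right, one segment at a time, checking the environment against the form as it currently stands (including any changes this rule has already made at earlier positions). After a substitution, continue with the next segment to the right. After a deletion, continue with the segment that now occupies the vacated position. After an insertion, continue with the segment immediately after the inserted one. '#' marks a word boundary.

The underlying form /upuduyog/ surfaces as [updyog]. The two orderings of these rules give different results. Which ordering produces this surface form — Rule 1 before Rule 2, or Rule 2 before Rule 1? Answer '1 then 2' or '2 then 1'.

Order 1 then 2:
  1 Syncope: [upuduyog] → [updyog]
  2 Progressive Voicing Assimilation: [updyog] → [uptyog]
  result: [uptyog]
Order 2 then 1:
  2 Progressive Voicing Assimilation: no change — [upuduyog]
  1 Syncope: [upuduyog] → [updyog]
  result: [updyog]

2 then 1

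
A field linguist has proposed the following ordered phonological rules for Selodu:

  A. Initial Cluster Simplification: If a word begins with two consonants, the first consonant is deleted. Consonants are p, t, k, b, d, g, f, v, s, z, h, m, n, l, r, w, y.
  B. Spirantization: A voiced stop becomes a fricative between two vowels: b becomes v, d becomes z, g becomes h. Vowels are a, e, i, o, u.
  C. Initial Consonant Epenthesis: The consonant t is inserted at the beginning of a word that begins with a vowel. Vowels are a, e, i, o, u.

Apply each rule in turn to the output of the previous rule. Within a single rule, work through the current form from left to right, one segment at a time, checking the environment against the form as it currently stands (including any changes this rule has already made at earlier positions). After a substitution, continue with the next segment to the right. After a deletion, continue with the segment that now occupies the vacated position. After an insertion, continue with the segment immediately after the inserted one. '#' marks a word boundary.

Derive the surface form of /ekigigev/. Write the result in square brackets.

[tekihihev]

A Initial Cluster Simplification: no change — [ekigigev]
B Spirantization: [ekigigev] → [ekihihev]
C Initial Consonant Epenthesis: [ekihihev] → [tekihihev]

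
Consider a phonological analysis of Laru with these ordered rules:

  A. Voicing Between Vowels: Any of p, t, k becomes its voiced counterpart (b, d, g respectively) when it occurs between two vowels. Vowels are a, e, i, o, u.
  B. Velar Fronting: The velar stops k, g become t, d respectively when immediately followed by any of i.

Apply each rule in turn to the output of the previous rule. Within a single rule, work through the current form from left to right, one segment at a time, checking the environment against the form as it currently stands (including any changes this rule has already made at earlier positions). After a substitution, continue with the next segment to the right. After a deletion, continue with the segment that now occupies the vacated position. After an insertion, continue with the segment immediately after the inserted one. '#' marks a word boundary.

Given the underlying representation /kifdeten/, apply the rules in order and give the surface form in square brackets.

A Voicing Between Vowels: [kifdeten] → [kifdeden]
B Velar Fronting: [kifdeden] → [tifdeden]

[tifdeden]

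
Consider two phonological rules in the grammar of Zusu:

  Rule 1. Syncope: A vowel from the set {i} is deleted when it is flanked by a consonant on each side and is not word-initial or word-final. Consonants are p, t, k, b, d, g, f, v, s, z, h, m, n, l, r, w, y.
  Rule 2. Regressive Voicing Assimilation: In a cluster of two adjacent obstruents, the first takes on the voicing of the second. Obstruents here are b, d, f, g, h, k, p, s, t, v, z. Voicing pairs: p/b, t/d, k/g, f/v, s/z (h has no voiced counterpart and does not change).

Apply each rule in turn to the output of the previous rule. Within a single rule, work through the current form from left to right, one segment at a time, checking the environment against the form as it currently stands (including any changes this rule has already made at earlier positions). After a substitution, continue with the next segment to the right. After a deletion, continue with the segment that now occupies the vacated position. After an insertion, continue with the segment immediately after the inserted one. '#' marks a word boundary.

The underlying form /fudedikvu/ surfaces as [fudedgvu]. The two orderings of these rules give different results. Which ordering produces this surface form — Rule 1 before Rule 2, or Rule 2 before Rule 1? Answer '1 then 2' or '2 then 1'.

2 then 1

Order 1 then 2:
  1 Syncope: [fudedikvu] → [fudedkvu]
  2 Regressive Voicing Assimilation: [fudedkvu] → [fudetgvu]
  result: [fudetgvu]
Order 2 then 1:
  2 Regressive Voicing Assimilation: [fudedikvu] → [fudedigvu]
  1 Syncope: [fudedigvu] → [fudedgvu]
  result: [fudedgvu]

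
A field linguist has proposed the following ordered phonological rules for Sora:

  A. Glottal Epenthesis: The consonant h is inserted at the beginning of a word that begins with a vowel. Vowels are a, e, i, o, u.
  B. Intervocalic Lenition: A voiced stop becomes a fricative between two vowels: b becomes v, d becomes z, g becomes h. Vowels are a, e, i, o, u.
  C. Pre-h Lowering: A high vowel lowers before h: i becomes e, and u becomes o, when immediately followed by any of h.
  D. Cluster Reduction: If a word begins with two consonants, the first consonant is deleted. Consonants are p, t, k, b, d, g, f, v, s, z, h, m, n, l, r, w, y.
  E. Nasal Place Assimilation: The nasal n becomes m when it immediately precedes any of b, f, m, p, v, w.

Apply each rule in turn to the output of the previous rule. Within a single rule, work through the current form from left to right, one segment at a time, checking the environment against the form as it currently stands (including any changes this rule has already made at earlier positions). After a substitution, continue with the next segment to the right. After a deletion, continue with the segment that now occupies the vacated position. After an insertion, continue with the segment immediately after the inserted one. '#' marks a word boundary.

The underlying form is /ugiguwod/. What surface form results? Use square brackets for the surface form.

[hohehuwod]

A Glottal Epenthesis: [ugiguwod] → [hugiguwod]
B Intervocalic Lenition: [hugiguwod] → [huhihuwod]
C Pre-h Lowering: [huhihuwod] → [hohehuwod]
D Cluster Reduction: no change — [hohehuwod]
E Nasal Place Assimilation: no change — [hohehuwod]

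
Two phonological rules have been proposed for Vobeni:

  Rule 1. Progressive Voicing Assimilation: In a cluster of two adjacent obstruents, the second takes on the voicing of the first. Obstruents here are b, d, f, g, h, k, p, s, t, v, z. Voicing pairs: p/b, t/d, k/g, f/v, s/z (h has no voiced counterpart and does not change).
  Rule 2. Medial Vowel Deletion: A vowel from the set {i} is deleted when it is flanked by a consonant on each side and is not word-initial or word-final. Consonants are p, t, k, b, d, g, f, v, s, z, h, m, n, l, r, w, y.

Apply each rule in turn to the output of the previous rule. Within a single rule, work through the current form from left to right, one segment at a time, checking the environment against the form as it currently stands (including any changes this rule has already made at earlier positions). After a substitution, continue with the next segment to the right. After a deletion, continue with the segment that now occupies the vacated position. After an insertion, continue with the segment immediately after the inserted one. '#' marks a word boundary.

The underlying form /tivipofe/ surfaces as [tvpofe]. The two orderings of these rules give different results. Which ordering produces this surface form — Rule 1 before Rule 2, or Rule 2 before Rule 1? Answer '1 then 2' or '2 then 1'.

1 then 2

Order 1 then 2:
  1 Progressive Voicing Assimilation: no change — [tivipofe]
  2 Medial Vowel Deletion: [tivipofe] → [tvpofe]
  result: [tvpofe]
Order 2 then 1:
  2 Medial Vowel Deletion: [tivipofe] → [tvpofe]
  1 Progressive Voicing Assimilation: [tvpofe] → [tfpofe]
  result: [tfpofe]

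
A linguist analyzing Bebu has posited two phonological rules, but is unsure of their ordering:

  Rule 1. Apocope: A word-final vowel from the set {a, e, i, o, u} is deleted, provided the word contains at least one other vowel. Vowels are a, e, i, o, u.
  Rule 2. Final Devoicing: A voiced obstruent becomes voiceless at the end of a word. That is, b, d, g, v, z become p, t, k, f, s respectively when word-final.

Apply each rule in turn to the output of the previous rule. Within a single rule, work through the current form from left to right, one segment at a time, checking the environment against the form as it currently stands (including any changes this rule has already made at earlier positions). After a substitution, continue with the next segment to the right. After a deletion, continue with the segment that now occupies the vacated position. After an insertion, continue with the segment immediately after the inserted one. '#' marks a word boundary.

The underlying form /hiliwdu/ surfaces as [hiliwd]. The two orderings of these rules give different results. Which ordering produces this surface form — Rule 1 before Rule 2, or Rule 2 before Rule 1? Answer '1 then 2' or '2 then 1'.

Order 1 then 2:
  1 Apocope: [hiliwdu] → [hiliwd]
  2 Final Devoicing: [hiliwd] → [hiliwt]
  result: [hiliwt]
Order 2 then 1:
  2 Final Devoicing: no change — [hiliwdu]
  1 Apocope: [hiliwdu] → [hiliwd]
  result: [hiliwd]

2 then 1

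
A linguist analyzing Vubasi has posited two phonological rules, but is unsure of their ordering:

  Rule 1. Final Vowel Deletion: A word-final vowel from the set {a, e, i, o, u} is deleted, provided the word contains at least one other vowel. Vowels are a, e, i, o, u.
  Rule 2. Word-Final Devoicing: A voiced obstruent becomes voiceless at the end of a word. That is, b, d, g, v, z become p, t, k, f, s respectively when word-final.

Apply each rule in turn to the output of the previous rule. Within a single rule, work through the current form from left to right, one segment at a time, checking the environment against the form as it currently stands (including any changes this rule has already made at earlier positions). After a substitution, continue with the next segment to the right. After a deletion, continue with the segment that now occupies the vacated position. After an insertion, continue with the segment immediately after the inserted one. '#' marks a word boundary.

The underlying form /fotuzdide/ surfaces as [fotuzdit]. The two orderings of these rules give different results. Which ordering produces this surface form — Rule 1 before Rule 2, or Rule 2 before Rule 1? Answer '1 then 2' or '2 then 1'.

Order 1 then 2:
  1 Final Vowel Deletion: [fotuzdide] → [fotuzdid]
  2 Word-Final Devoicing: [fotuzdid] → [fotuzdit]
  result: [fotuzdit]
Order 2 then 1:
  2 Word-Final Devoicing: no change — [fotuzdide]
  1 Final Vowel Deletion: [fotuzdide] → [fotuzdid]
  result: [fotuzdid]

1 then 2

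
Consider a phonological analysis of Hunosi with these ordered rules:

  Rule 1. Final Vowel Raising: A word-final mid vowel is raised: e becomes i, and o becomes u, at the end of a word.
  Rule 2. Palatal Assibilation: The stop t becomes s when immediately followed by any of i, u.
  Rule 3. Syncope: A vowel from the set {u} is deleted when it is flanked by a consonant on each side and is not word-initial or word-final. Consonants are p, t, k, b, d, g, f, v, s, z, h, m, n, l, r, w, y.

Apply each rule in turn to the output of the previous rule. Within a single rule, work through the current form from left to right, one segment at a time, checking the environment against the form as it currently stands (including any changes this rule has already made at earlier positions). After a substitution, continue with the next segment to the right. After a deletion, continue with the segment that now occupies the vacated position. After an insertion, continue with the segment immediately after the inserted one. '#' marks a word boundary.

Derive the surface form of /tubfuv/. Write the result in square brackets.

[sbfv]

Rule 1 Final Vowel Raising: no change — [tubfuv]
Rule 2 Palatal Assibilation: [tubfuv] → [subfuv]
Rule 3 Syncope: [subfuv] → [sbfv]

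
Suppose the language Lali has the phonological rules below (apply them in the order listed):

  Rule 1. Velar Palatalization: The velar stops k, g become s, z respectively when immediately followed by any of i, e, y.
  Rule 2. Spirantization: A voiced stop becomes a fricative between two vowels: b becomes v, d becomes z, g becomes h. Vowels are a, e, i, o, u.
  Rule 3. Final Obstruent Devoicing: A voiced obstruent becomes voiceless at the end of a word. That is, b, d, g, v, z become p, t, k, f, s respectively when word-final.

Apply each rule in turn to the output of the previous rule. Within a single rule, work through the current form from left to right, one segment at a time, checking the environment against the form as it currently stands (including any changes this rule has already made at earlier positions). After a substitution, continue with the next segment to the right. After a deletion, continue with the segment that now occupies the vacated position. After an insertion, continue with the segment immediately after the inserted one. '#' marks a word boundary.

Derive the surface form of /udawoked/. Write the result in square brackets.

Rule 1 Velar Palatalization: [udawoked] → [udawosed]
Rule 2 Spirantization: [udawosed] → [uzawosed]
Rule 3 Final Obstruent Devoicing: [uzawosed] → [uzawoset]

[uzawoset]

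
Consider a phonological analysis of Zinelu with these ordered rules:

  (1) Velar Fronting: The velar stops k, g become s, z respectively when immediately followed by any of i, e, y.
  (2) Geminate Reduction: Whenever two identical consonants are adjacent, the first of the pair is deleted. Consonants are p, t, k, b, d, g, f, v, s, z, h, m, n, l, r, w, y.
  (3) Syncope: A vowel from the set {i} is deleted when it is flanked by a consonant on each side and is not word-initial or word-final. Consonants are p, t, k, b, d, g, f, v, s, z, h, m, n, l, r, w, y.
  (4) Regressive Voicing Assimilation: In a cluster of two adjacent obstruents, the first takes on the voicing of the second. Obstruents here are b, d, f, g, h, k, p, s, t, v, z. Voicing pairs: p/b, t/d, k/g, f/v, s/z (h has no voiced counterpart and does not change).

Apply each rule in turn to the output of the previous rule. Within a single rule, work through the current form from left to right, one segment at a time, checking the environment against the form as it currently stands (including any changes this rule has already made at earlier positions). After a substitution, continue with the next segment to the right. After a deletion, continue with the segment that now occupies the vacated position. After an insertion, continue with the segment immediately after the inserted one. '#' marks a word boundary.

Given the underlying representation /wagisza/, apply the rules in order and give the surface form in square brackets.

(1) Velar Fronting: [wagisza] → [wazisza]
(2) Geminate Reduction: no change — [wazisza]
(3) Syncope: [wazisza] → [wazsza]
(4) Regressive Voicing Assimilation: [wazsza] → [waszza]

[waszza]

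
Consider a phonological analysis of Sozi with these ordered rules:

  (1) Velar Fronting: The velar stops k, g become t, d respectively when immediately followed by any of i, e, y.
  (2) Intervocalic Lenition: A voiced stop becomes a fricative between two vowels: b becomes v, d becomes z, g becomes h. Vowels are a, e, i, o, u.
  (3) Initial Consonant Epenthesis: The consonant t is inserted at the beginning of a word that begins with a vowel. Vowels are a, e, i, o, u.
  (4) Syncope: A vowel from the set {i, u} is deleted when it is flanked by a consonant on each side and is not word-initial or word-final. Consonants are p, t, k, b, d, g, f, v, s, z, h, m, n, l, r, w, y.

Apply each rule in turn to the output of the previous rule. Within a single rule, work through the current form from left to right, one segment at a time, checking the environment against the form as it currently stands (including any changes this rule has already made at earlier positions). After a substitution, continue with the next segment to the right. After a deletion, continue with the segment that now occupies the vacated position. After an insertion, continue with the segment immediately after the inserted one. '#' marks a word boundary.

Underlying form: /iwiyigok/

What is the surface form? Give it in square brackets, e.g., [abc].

(1) Velar Fronting: no change — [iwiyigok]
(2) Intervocalic Lenition: [iwiyigok] → [iwiyihok]
(3) Initial Consonant Epenthesis: [iwiyihok] → [tiwiyihok]
(4) Syncope: [tiwiyihok] → [twyhok]

[twyhok]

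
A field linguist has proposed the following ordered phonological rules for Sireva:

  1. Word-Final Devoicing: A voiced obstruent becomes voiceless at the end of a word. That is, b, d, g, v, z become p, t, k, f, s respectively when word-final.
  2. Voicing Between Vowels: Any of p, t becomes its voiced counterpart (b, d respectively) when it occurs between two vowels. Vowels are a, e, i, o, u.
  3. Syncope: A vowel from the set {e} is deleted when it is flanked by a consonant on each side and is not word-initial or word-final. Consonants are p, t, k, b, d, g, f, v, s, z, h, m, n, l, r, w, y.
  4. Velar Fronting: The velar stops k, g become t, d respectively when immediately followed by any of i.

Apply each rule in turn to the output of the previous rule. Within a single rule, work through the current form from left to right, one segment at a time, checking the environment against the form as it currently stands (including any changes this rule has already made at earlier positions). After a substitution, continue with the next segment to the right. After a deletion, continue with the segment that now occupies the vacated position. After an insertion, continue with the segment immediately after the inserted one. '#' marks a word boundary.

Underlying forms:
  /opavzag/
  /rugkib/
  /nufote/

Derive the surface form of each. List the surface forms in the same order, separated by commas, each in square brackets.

[obavzak], [rugtip], [nufode]

/opavzag/:
  1 Word-Final Devoicing: [opavzag] → [opavzak]
  2 Voicing Between Vowels: [opavzak] → [obavzak]
  3 Syncope: no change — [obavzak]
  4 Velar Fronting: no change — [obavzak]
/rugkib/:
  1 Word-Final Devoicing: [rugkib] → [rugkip]
  2 Voicing Between Vowels: no change — [rugkip]
  3 Syncope: no change — [rugkip]
  4 Velar Fronting: [rugkip] → [rugtip]
/nufote/:
  1 Word-Final Devoicing: no change — [nufote]
  2 Voicing Between Vowels: [nufote] → [nufode]
  3 Syncope: no change — [nufode]
  4 Velar Fronting: no change — [nufode]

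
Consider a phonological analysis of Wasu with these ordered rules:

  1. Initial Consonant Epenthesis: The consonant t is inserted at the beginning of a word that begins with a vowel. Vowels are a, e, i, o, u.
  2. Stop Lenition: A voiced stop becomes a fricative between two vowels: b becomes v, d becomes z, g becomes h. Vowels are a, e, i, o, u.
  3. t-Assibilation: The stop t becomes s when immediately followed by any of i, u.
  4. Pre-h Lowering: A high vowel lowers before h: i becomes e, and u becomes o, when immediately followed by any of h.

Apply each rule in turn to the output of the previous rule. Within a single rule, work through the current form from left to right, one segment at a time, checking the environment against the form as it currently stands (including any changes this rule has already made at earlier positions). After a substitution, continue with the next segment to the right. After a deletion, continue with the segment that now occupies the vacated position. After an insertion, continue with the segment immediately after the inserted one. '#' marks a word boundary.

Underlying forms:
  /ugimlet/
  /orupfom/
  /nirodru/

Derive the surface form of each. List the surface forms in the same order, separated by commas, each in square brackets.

[sohimlet], [torupfom], [nirodru]

/ugimlet/:
  1 Initial Consonant Epenthesis: [ugimlet] → [tugimlet]
  2 Stop Lenition: [tugimlet] → [tuhimlet]
  3 t-Assibilation: [tuhimlet] → [suhimlet]
  4 Pre-h Lowering: [suhimlet] → [sohimlet]
/orupfom/:
  1 Initial Consonant Epenthesis: [orupfom] → [torupfom]
  2 Stop Lenition: no change — [torupfom]
  3 t-Assibilation: no change — [torupfom]
  4 Pre-h Lowering: no change — [torupfom]
/nirodru/:
  1 Initial Consonant Epenthesis: no change — [nirodru]
  2 Stop Lenition: no change — [nirodru]
  3 t-Assibilation: no change — [nirodru]
  4 Pre-h Lowering: no change — [nirodru]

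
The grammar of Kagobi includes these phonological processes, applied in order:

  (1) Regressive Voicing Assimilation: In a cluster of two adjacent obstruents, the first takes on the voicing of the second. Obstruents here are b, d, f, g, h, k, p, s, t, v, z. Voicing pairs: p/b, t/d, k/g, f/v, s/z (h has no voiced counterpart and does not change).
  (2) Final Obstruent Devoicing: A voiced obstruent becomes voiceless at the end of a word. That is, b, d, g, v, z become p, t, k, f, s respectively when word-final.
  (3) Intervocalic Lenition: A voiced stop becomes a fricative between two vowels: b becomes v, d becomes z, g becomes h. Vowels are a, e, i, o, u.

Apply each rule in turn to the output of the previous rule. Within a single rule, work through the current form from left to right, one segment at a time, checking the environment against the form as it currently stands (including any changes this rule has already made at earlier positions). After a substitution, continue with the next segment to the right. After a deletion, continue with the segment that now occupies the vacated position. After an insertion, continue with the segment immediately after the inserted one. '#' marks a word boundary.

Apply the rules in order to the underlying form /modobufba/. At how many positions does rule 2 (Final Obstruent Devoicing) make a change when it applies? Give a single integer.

0

(1) Regressive Voicing Assimilation: [modobufba] → [modobuvba]
(2) Final Obstruent Devoicing: no change — [modobuvba]
(3) Intervocalic Lenition: [modobuvba] → [mozovuvba]
Rule 2 changed 0 position(s).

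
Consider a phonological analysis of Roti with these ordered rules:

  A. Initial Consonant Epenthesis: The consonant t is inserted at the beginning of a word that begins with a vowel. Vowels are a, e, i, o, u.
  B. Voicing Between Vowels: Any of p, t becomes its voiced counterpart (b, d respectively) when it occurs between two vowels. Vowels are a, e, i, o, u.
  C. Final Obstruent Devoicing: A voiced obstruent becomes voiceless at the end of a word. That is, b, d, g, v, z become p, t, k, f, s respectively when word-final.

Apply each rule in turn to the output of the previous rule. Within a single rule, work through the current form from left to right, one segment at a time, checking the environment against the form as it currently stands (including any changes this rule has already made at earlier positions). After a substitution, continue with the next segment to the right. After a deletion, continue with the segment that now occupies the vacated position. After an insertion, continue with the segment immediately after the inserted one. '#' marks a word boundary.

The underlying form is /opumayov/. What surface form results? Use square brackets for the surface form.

A Initial Consonant Epenthesis: [opumayov] → [topumayov]
B Voicing Between Vowels: [topumayov] → [tobumayov]
C Final Obstruent Devoicing: [tobumayov] → [tobumayof]

[tobumayof]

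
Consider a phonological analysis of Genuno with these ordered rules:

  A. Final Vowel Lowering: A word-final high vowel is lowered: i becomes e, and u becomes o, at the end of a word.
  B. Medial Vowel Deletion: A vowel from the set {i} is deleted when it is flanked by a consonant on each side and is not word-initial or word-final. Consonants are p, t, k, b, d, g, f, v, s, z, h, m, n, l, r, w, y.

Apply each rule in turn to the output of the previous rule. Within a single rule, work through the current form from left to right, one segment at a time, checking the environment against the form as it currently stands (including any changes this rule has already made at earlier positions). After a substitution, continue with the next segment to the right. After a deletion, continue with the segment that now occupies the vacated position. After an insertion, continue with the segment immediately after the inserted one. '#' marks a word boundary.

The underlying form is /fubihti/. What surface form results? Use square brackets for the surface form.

A Final Vowel Lowering: [fubihti] → [fubihte]
B Medial Vowel Deletion: [fubihte] → [fubhte]

[fubhte]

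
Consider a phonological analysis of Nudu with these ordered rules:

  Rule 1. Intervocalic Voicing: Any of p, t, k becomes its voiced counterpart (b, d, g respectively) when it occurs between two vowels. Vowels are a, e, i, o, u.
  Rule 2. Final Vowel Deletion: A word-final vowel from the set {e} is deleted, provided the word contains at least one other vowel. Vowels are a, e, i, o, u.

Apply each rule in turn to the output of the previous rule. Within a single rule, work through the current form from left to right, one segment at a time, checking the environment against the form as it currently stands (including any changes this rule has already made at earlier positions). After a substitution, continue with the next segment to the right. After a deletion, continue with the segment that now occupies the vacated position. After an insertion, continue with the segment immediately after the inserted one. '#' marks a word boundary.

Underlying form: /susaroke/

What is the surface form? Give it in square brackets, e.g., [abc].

[susarog]

Rule 1 Intervocalic Voicing: [susaroke] → [susaroge]
Rule 2 Final Vowel Deletion: [susaroge] → [susarog]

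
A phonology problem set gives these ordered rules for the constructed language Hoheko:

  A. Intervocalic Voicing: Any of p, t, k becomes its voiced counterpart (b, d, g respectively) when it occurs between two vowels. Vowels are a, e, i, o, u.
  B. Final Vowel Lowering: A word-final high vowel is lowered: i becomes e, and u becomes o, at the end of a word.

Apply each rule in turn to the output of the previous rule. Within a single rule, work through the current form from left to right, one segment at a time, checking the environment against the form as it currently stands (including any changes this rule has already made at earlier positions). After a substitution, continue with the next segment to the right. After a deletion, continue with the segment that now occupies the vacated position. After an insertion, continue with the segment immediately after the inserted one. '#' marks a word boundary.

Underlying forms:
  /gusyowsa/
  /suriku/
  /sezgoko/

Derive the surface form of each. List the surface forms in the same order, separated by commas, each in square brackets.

[gusyowsa], [surigo], [sezgogo]

/gusyowsa/:
  A Intervocalic Voicing: no change — [gusyowsa]
  B Final Vowel Lowering: no change — [gusyowsa]
/suriku/:
  A Intervocalic Voicing: [suriku] → [surigu]
  B Final Vowel Lowering: [surigu] → [surigo]
/sezgoko/:
  A Intervocalic Voicing: [sezgoko] → [sezgogo]
  B Final Vowel Lowering: no change — [sezgogo]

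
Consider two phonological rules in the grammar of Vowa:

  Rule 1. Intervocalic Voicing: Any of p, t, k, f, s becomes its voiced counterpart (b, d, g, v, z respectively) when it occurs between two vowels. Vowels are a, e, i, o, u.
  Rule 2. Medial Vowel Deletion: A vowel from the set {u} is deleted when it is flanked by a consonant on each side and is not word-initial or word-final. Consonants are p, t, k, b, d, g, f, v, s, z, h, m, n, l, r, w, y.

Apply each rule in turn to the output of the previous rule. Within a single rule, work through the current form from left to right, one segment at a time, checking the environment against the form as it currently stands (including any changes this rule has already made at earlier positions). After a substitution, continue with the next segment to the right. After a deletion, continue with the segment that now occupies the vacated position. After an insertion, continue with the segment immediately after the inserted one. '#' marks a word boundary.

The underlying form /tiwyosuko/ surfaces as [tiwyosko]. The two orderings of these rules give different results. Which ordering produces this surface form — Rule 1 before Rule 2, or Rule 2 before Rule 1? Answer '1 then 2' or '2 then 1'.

Order 1 then 2:
  1 Intervocalic Voicing: [tiwyosuko] → [tiwyozugo]
  2 Medial Vowel Deletion: [tiwyozugo] → [tiwyozgo]
  result: [tiwyozgo]
Order 2 then 1:
  2 Medial Vowel Deletion: [tiwyosuko] → [tiwyosko]
  1 Intervocalic Voicing: no change — [tiwyosko]
  result: [tiwyosko]

2 then 1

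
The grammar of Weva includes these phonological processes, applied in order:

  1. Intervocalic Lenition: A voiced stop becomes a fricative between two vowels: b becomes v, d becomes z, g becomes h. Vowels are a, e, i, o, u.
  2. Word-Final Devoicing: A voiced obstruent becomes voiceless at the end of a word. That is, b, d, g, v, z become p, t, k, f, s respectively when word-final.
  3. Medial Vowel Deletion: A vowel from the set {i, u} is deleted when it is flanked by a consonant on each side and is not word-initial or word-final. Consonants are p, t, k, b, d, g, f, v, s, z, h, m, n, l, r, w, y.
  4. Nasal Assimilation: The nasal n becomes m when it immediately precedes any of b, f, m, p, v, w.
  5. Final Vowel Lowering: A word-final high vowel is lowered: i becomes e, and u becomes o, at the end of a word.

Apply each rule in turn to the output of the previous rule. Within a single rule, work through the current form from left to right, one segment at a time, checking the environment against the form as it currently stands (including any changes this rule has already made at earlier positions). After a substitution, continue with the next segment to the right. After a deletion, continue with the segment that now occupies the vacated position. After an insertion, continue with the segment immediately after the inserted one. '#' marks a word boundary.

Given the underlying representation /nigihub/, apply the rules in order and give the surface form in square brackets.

[nhhp]

1 Intervocalic Lenition: [nigihub] → [nihihub]
2 Word-Final Devoicing: [nihihub] → [nihihup]
3 Medial Vowel Deletion: [nihihup] → [nhhp]
4 Nasal Assimilation: no change — [nhhp]
5 Final Vowel Lowering: no change — [nhhp]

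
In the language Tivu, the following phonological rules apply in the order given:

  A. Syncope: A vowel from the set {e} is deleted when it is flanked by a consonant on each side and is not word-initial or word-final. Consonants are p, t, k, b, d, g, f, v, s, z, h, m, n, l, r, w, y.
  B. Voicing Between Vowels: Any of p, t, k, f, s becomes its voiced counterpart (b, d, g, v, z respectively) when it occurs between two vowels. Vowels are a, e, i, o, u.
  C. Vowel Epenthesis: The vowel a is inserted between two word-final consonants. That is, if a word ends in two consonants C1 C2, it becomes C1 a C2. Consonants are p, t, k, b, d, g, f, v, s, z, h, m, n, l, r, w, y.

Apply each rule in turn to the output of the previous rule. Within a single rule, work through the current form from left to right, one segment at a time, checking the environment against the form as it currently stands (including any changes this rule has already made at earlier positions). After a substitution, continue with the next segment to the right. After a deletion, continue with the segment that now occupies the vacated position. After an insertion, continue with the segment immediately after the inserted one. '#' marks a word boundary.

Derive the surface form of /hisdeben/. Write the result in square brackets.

[hisdban]

A Syncope: [hisdeben] → [hisdbn]
B Voicing Between Vowels: no change — [hisdbn]
C Vowel Epenthesis: [hisdbn] → [hisdban]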